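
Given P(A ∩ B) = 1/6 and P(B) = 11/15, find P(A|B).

P(A|B) = P(A ∩ B) / P(B)
= (1/6) / (11/15)
= 5/22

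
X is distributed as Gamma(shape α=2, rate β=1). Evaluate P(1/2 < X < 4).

P(1/2 < X < 4) = ∫_{1/2}^{4} f(x) dx
where f(x) = x e^{- x}
= - \frac{5}{e^{4}} + \frac{3}{2 e^{\frac{1}{2}}}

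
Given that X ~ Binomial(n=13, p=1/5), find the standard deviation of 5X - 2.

For X ~ Binomial(n=13, p=1/5):
Var(X) = \frac{52}{25}
SD(X) = √(Var(X)) = √(\frac{52}{25}) = \frac{2 \sqrt{13}}{5}
SD(5X - 2) = |5| × SD(X) = 5 × \frac{2 \sqrt{13}}{5} = 2 \sqrt{13}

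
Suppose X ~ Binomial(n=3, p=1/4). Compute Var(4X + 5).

For X ~ Binomial(n=3, p=1/4):
Var(X) = \frac{9}{16}
Var(4X + 5) = (4)² × Var(X) = 16 × \frac{9}{16} = 9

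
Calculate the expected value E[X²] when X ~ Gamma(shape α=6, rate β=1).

Using the identity E[X²] = Var(X) + (E[X])²:
E[X] = 6
Var(X) = 6
E[X²] = 6 + (6)²
= 42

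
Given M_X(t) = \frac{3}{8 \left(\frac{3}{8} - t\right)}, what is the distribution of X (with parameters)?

The MGF M(t) = \frac{3}{8 \left(\frac{3}{8} - t\right)} is the standard form for the Exponential distribution.
Comparing with the known MGF formula identifies: Exponential(rate λ=3/8)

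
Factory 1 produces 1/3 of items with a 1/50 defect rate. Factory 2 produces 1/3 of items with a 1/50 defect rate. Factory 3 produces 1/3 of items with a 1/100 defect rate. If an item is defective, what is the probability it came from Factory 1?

Using Bayes' theorem:
P(F1) = 1/3, P(D|F1) = 1/50
P(F2) = 1/3, P(D|F2) = 1/50
P(F3) = 1/3, P(D|F3) = 1/100
P(D) = P(D|F1)P(F1) + P(D|F2)P(F2) + P(D|F3)P(F3)
     = \frac{1}{60}
P(F1|D) = P(D|F1)P(F1) / P(D)
= \frac{2}{5}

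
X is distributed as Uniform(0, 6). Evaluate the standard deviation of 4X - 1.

For X ~ Uniform(0, 6):
Var(X) = 3
SD(X) = √(Var(X)) = √(3) = \sqrt{3}
SD(4X - 1) = |4| × SD(X) = 4 × \sqrt{3} = 4 \sqrt{3}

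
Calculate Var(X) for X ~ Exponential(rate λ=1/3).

For X ~ Exponential(rate λ=1/3):
Var(X) = 9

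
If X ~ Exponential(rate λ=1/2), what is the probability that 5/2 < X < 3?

P(5/2 < X < 3) = ∫_{5/2}^{3} f(x) dx
where f(x) = \frac{e^{- \frac{x}{2}}}{2}
= - \frac{1}{e^{\frac{3}{2}}} + e^{- \frac{5}{4}}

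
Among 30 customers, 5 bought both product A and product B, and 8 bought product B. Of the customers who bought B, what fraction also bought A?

P(A ∩ B) = 5/30 = 1/6
P(B) = 8/30 = 4/15
P(A|B) = P(A ∩ B) / P(B) = (1/6) / (4/15) = 5/8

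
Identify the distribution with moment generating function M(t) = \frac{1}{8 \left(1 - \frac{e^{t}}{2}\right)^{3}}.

The MGF M(t) = \frac{1}{8 \left(1 - \frac{e^{t}}{2}\right)^{3}} is the standard form for the NegativeBinomial distribution.
Comparing with the known MGF formula identifies: NegBin(r=3, p=1/2), X = failures before r-th success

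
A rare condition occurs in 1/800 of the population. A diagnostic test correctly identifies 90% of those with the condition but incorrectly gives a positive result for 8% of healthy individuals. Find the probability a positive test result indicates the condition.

Let D = the rare event, + = positive/flagged.
P(D) = 1/800
P(+|D) = 90/100 = 9/10
P(+|D') = 8/100 = 2/25
P(+) = P(+|D)P(D) + P(+|D')P(D')
     = \frac{9}{10} × \frac{1}{800} + \frac{2}{25} × \frac{799}{800}
     = \frac{3241}{40000}
P(D|+) = P(+|D)P(D)/P(+) = \frac{45}{3241}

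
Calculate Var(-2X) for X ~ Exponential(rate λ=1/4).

For X ~ Exponential(rate λ=1/4):
Var(X) = 16
Var(-2X) = (-2)² × Var(X) = 4 × 16 = 64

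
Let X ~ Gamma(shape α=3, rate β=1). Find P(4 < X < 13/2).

P(4 < X < 13/2) = ∫_{4}^{13/2} f(x) dx
where f(x) = \frac{x^{2} e^{- x}}{2}
= - \frac{229}{8 e^{\frac{13}{2}}} + \frac{13}{e^{4}}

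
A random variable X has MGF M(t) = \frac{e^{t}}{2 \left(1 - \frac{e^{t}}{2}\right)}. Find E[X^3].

To find E[X^3], compute M^(3)(0):
M^(1)(t) = \frac{e^{t}}{2 \left(1 - \frac{e^{t}}{2}\right)} + \frac{e^{2 t}}{4 \left(1 - \frac{e^{t}}{2}\right)^{2}}
M^(2)(t) = \frac{e^{t}}{2 \left(1 - \frac{e^{t}}{2}\right)} + \frac{3 e^{2 t}}{4 \left(1 - \frac{e^{t}}{2}\right)^{2}} + \frac{e^{3 t}}{4 \left(1 - \frac{e^{t}}{2}\right)^{3}}
M^(3)(t) = \frac{e^{t}}{2 \left(1 - \frac{e^{t}}{2}\right)} + \frac{7 e^{2 t}}{4 \left(1 - \frac{e^{t}}{2}\right)^{2}} + \frac{3 e^{3 t}}{2 \left(1 - \frac{e^{t}}{2}\right)^{3}} + \frac{3 e^{4 t}}{8 \left(1 - \frac{e^{t}}{2}\right)^{4}}
M^(3)(0) = 26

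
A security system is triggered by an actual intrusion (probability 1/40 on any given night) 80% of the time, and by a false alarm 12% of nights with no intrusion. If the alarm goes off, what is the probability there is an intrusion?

Let D = the rare event, + = positive/flagged.
P(D) = 1/40
P(+|D) = 80/100 = 4/5
P(+|D') = 12/100 = 3/25
P(+) = P(+|D)P(D) + P(+|D')P(D')
     = \frac{4}{5} × \frac{1}{40} + \frac{3}{25} × \frac{39}{40}
     = \frac{137}{1000}
P(D|+) = P(+|D)P(D)/P(+) = \frac{20}{137}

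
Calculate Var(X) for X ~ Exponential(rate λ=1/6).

For X ~ Exponential(rate λ=1/6):
Var(X) = 36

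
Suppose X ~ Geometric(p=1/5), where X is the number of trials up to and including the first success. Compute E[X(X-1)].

E[X(X-1)] = E[X² - X] = E[X²] - E[X]
E[X] = 5
E[X²] = Var(X) + (E[X])² = 20 + (5)² = 45
E[X(X-1)] = 45 - 5 = 40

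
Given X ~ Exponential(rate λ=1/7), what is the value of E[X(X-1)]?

E[X(X-1)] = E[X² - X] = E[X²] - E[X]
E[X] = 7
E[X²] = Var(X) + (E[X])² = 49 + (7)² = 98
E[X(X-1)] = 98 - 7 = 91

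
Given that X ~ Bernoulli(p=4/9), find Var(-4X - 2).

For X ~ Bernoulli(p=4/9):
Var(X) = \frac{20}{81}
Var(-4X - 2) = (-4)² × Var(X) = 16 × \frac{20}{81} = \frac{320}{81}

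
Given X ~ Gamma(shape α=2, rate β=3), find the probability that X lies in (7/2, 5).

P(7/2 < X < 5) = ∫_{7/2}^{5} f(x) dx
where f(x) = 9 x e^{- 3 x}
= - \frac{16}{e^{15}} + \frac{23}{2 e^{\frac{21}{2}}}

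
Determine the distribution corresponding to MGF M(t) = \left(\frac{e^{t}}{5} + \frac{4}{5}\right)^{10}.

The MGF M(t) = \left(\frac{e^{t}}{5} + \frac{4}{5}\right)^{10} is the standard form for the Binomial distribution.
Comparing with the known MGF formula identifies: Binomial(n=10, p=1/5)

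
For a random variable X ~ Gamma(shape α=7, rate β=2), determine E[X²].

Using the identity E[X²] = Var(X) + (E[X])²:
E[X] = \frac{7}{2}
Var(X) = \frac{7}{4}
E[X²] = \frac{7}{4} + (\frac{7}{2})²
= 14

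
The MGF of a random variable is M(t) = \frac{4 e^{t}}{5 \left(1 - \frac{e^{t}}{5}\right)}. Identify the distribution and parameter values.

The MGF M(t) = \frac{4 e^{t}}{5 \left(1 - \frac{e^{t}}{5}\right)} is the standard form for the Geometric distribution.
Comparing with the known MGF formula identifies: Geometric(p=4/5), X = trial number of first success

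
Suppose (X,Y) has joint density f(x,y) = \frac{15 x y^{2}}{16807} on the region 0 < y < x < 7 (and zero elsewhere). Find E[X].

f_X(x) = ∫_0^x \frac{15 x y^{2}}{16807} dy = \frac{5 x^{4}}{16807}
E[X] = ∫_0^7 x × (\frac{5 x^{4}}{16807}) dx = \frac{35}{6}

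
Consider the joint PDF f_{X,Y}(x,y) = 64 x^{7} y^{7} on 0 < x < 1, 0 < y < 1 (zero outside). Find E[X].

E[X] = ∫_0^1 ∫_0^1 x × f(x,y) dy dx
= ∫_0^1 ∫_0^1 x × (64 x^{7} y^{7}) dy dx
= \frac{8}{9}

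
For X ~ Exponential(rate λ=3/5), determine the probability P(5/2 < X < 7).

P(5/2 < X < 7) = ∫_{5/2}^{7} f(x) dx
where f(x) = \frac{3 e^{- \frac{3 x}{5}}}{5}
= - \frac{1}{e^{\frac{21}{5}}} + e^{- \frac{3}{2}}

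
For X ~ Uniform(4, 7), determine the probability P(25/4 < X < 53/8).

P(25/4 < X < 53/8) = ∫_{25/4}^{53/8} f(x) dx
where f(x) = \frac{1}{3}
= \frac{1}{8}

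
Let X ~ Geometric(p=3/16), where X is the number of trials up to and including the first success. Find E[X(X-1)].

E[X(X-1)] = E[X² - X] = E[X²] - E[X]
E[X] = \frac{16}{3}
E[X²] = Var(X) + (E[X])² = \frac{208}{9} + (\frac{16}{3})² = \frac{464}{9}
E[X(X-1)] = \frac{464}{9} - \frac{16}{3} = \frac{416}{9}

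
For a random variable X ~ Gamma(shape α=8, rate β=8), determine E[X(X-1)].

E[X(X-1)] = E[X² - X] = E[X²] - E[X]
E[X] = 1
E[X²] = Var(X) + (E[X])² = \frac{1}{8} + (1)² = \frac{9}{8}
E[X(X-1)] = \frac{9}{8} - 1 = \frac{1}{8}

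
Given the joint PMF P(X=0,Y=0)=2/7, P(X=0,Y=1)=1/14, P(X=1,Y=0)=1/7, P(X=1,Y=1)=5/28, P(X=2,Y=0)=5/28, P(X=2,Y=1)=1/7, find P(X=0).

P(X=0) = P(X=0,Y=0) + P(X=0,Y=1)
= 2/7 + 1/14
= 5/14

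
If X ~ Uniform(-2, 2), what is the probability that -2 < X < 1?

P(-2 < X < 1) = ∫_{-2}^{1} f(x) dx
where f(x) = \frac{1}{4}
= \frac{3}{4}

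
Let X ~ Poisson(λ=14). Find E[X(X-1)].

E[X(X-1)] = E[X² - X] = E[X²] - E[X]
E[X] = 14
E[X²] = Var(X) + (E[X])² = 14 + (14)² = 210
E[X(X-1)] = 210 - 14 = 196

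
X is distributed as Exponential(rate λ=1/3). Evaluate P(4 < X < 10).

P(4 < X < 10) = ∫_{4}^{10} f(x) dx
where f(x) = \frac{e^{- \frac{x}{3}}}{3}
= - \frac{1 - e^{2}}{e^{\frac{10}{3}}}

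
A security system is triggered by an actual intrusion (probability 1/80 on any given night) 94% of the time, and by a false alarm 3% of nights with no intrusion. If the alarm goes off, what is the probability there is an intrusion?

Let D = the rare event, + = positive/flagged.
P(D) = 1/80
P(+|D) = 94/100 = 47/50
P(+|D') = 3/100
P(+) = P(+|D)P(D) + P(+|D')P(D')
     = \frac{47}{50} × \frac{1}{80} + \frac{3}{100} × \frac{79}{80}
     = \frac{331}{8000}
P(D|+) = P(+|D)P(D)/P(+) = \frac{94}{331}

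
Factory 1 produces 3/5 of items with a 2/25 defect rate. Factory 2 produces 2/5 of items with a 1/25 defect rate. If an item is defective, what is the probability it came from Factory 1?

Using Bayes' theorem:
P(F1) = 3/5, P(D|F1) = 2/25
P(F2) = 2/5, P(D|F2) = 1/25
P(D) = P(D|F1)P(F1) + P(D|F2)P(F2)
     = \frac{8}{125}
P(F1|D) = P(D|F1)P(F1) / P(D)
= \frac{3}{4}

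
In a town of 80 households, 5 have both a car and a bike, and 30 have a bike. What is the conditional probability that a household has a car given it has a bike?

P(A ∩ B) = 5/80 = 1/16
P(B) = 30/80 = 3/8
P(A|B) = P(A ∩ B) / P(B) = (1/16) / (3/8) = 1/6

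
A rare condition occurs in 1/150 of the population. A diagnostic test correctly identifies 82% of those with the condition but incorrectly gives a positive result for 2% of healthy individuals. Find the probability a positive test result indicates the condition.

Let D = the rare event, + = positive/flagged.
P(D) = 1/150
P(+|D) = 82/100 = 41/50
P(+|D') = 2/100 = 1/50
P(+) = P(+|D)P(D) + P(+|D')P(D')
     = \frac{41}{50} × \frac{1}{150} + \frac{1}{50} × \frac{149}{150}
     = \frac{19}{750}
P(D|+) = P(+|D)P(D)/P(+) = \frac{41}{190}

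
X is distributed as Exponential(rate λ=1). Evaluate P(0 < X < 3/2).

P(0 < X < 3/2) = ∫_{0}^{3/2} f(x) dx
where f(x) = e^{- x}
= 1 - e^{- \frac{3}{2}}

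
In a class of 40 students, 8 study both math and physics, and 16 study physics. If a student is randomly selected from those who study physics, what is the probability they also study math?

P(A ∩ B) = 8/40 = 1/5
P(B) = 16/40 = 2/5
P(A|B) = P(A ∩ B) / P(B) = (1/5) / (2/5) = 1/2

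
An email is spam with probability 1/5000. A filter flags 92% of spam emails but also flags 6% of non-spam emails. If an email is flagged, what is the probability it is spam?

Let D = the rare event, + = positive/flagged.
P(D) = 1/5000
P(+|D) = 92/100 = 23/25
P(+|D') = 6/100 = 3/50
P(+) = P(+|D)P(D) + P(+|D')P(D')
     = \frac{23}{25} × \frac{1}{5000} + \frac{3}{50} × \frac{4999}{5000}
     = \frac{15043}{250000}
P(D|+) = P(+|D)P(D)/P(+) = \frac{46}{15043}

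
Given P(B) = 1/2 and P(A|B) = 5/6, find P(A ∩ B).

By definition, P(A|B) = P(A ∩ B) / P(B)
So P(A ∩ B) = P(A|B) × P(B)
= 5/6 × 1/2
= 5/12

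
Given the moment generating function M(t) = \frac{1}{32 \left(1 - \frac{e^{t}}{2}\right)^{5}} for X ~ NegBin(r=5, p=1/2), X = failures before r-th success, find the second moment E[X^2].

To find E[X^2], compute M^(2)(0):
M^(1)(t) = \frac{5 e^{t}}{64 \left(1 - \frac{e^{t}}{2}\right)^{6}}
M^(2)(t) = \frac{5 e^{t}}{64 \left(1 - \frac{e^{t}}{2}\right)^{6}} + \frac{15 e^{2 t}}{64 \left(1 - \frac{e^{t}}{2}\right)^{7}}
M^(2)(0) = 35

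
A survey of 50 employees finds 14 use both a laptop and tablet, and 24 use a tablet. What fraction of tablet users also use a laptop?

P(A ∩ B) = 14/50 = 7/25
P(B) = 24/50 = 12/25
P(A|B) = P(A ∩ B) / P(B) = (7/25) / (12/25) = 7/12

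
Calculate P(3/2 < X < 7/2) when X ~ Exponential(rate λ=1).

P(3/2 < X < 7/2) = ∫_{3/2}^{7/2} f(x) dx
where f(x) = e^{- x}
= - \frac{1 - e^{2}}{e^{\frac{7}{2}}}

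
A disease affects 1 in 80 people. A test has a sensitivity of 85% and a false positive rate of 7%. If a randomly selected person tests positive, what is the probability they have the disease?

Let D = the rare event, + = positive/flagged.
P(D) = 1/80
P(+|D) = 85/100 = 17/20
P(+|D') = 7/100
P(+) = P(+|D)P(D) + P(+|D')P(D')
     = \frac{17}{20} × \frac{1}{80} + \frac{7}{100} × \frac{79}{80}
     = \frac{319}{4000}
P(D|+) = P(+|D)P(D)/P(+) = \frac{85}{638}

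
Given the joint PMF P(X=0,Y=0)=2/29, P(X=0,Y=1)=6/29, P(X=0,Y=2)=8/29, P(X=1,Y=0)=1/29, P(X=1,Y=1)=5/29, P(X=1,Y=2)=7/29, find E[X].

First find marginal of X:
P(X=0) = 16/29
P(X=1) = 13/29
E[X] = 0 × 16/29 + 1 × 13/29 = 13/29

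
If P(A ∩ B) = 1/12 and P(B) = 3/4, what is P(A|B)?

P(A|B) = P(A ∩ B) / P(B)
= (1/12) / (3/4)
= 1/9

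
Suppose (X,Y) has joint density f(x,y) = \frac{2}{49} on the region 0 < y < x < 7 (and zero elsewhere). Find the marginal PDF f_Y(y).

f_Y(y) = ∫_y^7 \frac{2}{49} dx = \frac{2}{7} - \frac{2 y}{49}
for 0 < y < 7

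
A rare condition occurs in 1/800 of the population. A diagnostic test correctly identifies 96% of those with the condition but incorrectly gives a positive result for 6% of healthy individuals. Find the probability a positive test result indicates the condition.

Let D = the rare event, + = positive/flagged.
P(D) = 1/800
P(+|D) = 96/100 = 24/25
P(+|D') = 6/100 = 3/50
P(+) = P(+|D)P(D) + P(+|D')P(D')
     = \frac{24}{25} × \frac{1}{800} + \frac{3}{50} × \frac{799}{800}
     = \frac{489}{8000}
P(D|+) = P(+|D)P(D)/P(+) = \frac{16}{815}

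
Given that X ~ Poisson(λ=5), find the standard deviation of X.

For X ~ Poisson(λ=5):
Var(X) = 5
SD(X) = √(Var(X)) = √(5) = \sqrt{5}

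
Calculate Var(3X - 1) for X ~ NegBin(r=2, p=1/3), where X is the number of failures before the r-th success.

For X ~ NegBin(r=2, p=1/3), where X is the number of failures before the r-th success:
Var(X) = 12
Var(3X - 1) = (3)² × Var(X) = 9 × 12 = 108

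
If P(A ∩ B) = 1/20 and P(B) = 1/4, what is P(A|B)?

P(A|B) = P(A ∩ B) / P(B)
= (1/20) / (1/4)
= 1/5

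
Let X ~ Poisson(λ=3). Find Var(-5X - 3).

For X ~ Poisson(λ=3):
Var(X) = 3
Var(-5X - 3) = (-5)² × Var(X) = 25 × 3 = 75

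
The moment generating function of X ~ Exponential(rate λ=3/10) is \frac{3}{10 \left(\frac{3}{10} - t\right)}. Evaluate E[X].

To find E[X], compute M^(1)(0):
M^(1)(t) = \frac{3}{10 \left(\frac{3}{10} - t\right)^{2}}
M^(1)(0) = \frac{10}{3}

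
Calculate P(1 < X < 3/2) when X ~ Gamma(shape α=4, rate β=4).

P(1 < X < 3/2) = ∫_{1}^{3/2} f(x) dx
where f(x) = \frac{128 x^{3} e^{- 4 x}}{3}
= \frac{-183 + 71 e^{2}}{3 e^{6}}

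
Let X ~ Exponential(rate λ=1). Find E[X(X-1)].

E[X(X-1)] = E[X² - X] = E[X²] - E[X]
E[X] = 1
E[X²] = Var(X) + (E[X])² = 1 + (1)² = 2
E[X(X-1)] = 2 - 1 = 1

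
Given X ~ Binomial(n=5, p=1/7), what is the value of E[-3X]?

For X ~ Binomial(n=5, p=1/7):
E[X] = \frac{5}{7}
E[-3X] = -3 × E[X] + 0 = - \frac{15}{7}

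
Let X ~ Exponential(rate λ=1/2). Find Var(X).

For X ~ Exponential(rate λ=1/2):
Var(X) = 4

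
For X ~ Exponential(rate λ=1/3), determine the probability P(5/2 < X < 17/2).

P(5/2 < X < 17/2) = ∫_{5/2}^{17/2} f(x) dx
where f(x) = \frac{e^{- \frac{x}{3}}}{3}
= - \frac{1 - e^{2}}{e^{\frac{17}{6}}}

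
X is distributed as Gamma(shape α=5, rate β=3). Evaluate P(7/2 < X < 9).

P(7/2 < X < 9) = ∫_{7/2}^{9} f(x) dx
where f(x) = \frac{81 x^{4} e^{- 3 x}}{8}
= - \frac{206531}{8 e^{27}} + \frac{98051}{128 e^{\frac{21}{2}}}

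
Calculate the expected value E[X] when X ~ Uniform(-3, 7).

For X ~ Uniform(-3, 7), the expected value is:
E[X] = 2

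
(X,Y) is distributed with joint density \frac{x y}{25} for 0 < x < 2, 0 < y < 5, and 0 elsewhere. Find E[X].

f_X(x) = ∫_0^5 \frac{x y}{25} dy = \frac{x}{2}
E[X] = ∫_0^2 x × (\frac{x}{2}) dx = \frac{4}{3}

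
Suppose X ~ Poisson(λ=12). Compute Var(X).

For X ~ Poisson(λ=12):
Var(X) = 12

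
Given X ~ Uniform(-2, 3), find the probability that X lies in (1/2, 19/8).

P(1/2 < X < 19/8) = ∫_{1/2}^{19/8} f(x) dx
where f(x) = \frac{1}{5}
= \frac{3}{8}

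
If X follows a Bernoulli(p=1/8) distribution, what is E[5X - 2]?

For X ~ Bernoulli(p=1/8):
E[X] = \frac{1}{8}
E[5X - 2] = 5 × E[X] - 2 = - \frac{11}{8}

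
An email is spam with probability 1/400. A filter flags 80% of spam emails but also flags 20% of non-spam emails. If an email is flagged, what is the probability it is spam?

Let D = the rare event, + = positive/flagged.
P(D) = 1/400
P(+|D) = 80/100 = 4/5
P(+|D') = 20/100 = 1/5
P(+) = P(+|D)P(D) + P(+|D')P(D')
     = \frac{4}{5} × \frac{1}{400} + \frac{1}{5} × \frac{399}{400}
     = \frac{403}{2000}
P(D|+) = P(+|D)P(D)/P(+) = \frac{4}{403}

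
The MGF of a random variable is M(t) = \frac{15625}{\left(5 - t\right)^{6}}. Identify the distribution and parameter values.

The MGF M(t) = \frac{15625}{\left(5 - t\right)^{6}} is the standard form for the Gamma distribution.
Comparing with the known MGF formula identifies: Gamma(shape α=6, rate β=5)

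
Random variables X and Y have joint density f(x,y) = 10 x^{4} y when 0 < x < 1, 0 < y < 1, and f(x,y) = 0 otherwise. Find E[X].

E[X] = ∫_0^1 ∫_0^1 x × f(x,y) dy dx
= ∫_0^1 ∫_0^1 x × (10 x^{4} y) dy dx
= \frac{5}{6}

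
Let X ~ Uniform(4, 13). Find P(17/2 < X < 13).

P(17/2 < X < 13) = ∫_{17/2}^{13} f(x) dx
where f(x) = \frac{1}{9}
= \frac{1}{2}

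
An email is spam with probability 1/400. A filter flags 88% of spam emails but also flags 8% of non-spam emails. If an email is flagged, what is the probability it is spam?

Let D = the rare event, + = positive/flagged.
P(D) = 1/400
P(+|D) = 88/100 = 22/25
P(+|D') = 8/100 = 2/25
P(+) = P(+|D)P(D) + P(+|D')P(D')
     = \frac{22}{25} × \frac{1}{400} + \frac{2}{25} × \frac{399}{400}
     = \frac{41}{500}
P(D|+) = P(+|D)P(D)/P(+) = \frac{11}{410}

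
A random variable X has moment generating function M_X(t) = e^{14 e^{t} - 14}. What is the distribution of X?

The MGF M(t) = e^{14 e^{t} - 14} is the standard form for the Poisson distribution.
Comparing with the known MGF formula identifies: Poisson(λ=14)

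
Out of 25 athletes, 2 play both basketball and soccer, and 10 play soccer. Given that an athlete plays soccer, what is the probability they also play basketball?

P(A ∩ B) = 2/25
P(B) = 10/25 = 2/5
P(A|B) = P(A ∩ B) / P(B) = (2/25) / (2/5) = 1/5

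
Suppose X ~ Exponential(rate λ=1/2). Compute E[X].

For X ~ Exponential(rate λ=1/2), the expected value is:
E[X] = 2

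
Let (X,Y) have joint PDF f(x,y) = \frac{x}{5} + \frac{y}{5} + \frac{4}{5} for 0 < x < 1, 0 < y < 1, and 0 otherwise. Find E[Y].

E[Y] = ∫_0^1 ∫_0^1 y × f(x,y) dx dy
= \frac{31}{60}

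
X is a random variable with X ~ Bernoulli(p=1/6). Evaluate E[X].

For X ~ Bernoulli(p=1/6), the expected value is:
E[X] = \frac{1}{6}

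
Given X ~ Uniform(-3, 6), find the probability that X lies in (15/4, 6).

P(15/4 < X < 6) = ∫_{15/4}^{6} f(x) dx
where f(x) = \frac{1}{9}
= \frac{1}{4}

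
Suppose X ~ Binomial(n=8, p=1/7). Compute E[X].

For X ~ Binomial(n=8, p=1/7), the expected value is:
E[X] = \frac{8}{7}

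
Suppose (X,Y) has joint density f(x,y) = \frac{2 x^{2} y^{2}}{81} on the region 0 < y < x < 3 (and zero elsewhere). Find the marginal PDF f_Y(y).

f_Y(y) = ∫_y^3 \frac{2 x^{2} y^{2}}{81} dx = \frac{2 y^{2} \left(27 - y^{3}\right)}{243}
for 0 < y < 3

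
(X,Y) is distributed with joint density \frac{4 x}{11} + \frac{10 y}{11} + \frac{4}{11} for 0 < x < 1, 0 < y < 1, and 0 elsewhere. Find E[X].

E[X] = ∫_0^1 ∫_0^1 x × f(x,y) dy dx
= ∫_0^1 ∫_0^1 x × (\frac{4 x}{11} + \frac{10 y}{11} + \frac{4}{11}) dy dx
= \frac{35}{66}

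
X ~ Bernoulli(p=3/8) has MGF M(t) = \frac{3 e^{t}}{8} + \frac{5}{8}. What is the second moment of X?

To find E[X^2], compute M^(2)(0):
M^(1)(t) = \frac{3 e^{t}}{8}
M^(2)(t) = \frac{3 e^{t}}{8}
M^(2)(0) = \frac{3}{8}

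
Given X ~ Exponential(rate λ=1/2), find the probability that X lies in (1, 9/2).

P(1 < X < 9/2) = ∫_{1}^{9/2} f(x) dx
where f(x) = \frac{e^{- \frac{x}{2}}}{2}
= - \frac{1}{e^{\frac{9}{4}}} + e^{- \frac{1}{2}}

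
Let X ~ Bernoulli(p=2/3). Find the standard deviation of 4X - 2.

For X ~ Bernoulli(p=2/3):
Var(X) = \frac{2}{9}
SD(X) = √(Var(X)) = √(\frac{2}{9}) = \frac{\sqrt{2}}{3}
SD(4X - 2) = |4| × SD(X) = 4 × \frac{\sqrt{2}}{3} = \frac{4 \sqrt{2}}{3}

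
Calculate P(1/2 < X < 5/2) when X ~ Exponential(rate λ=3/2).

P(1/2 < X < 5/2) = ∫_{1/2}^{5/2} f(x) dx
where f(x) = \frac{3 e^{- \frac{3 x}{2}}}{2}
= - \frac{1 - e^{3}}{e^{\frac{15}{4}}}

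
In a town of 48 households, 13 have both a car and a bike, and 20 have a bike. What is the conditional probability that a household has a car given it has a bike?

P(A ∩ B) = 13/48
P(B) = 20/48 = 5/12
P(A|B) = P(A ∩ B) / P(B) = (13/48) / (5/12) = 13/20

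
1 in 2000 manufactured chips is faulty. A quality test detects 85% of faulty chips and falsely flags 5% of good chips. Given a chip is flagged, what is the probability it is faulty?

Let D = the rare event, + = positive/flagged.
P(D) = 1/2000
P(+|D) = 85/100 = 17/20
P(+|D') = 5/100 = 1/20
P(+) = P(+|D)P(D) + P(+|D')P(D')
     = \frac{17}{20} × \frac{1}{2000} + \frac{1}{20} × \frac{1999}{2000}
     = \frac{63}{1250}
P(D|+) = P(+|D)P(D)/P(+) = \frac{17}{2016}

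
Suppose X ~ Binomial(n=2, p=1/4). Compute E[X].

For X ~ Binomial(n=2, p=1/4), the expected value is:
E[X] = \frac{1}{2}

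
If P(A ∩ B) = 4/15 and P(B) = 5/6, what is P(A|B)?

P(A|B) = P(A ∩ B) / P(B)
= (4/15) / (5/6)
= 8/25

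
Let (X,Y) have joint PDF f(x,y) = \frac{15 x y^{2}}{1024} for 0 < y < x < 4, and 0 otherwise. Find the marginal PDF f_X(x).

f_X(x) = ∫_0^x \frac{15 x y^{2}}{1024} dy = \frac{5 x^{4}}{1024}
for 0 < x < 4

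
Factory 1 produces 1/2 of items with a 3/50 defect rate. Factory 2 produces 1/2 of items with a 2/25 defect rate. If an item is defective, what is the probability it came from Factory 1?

Using Bayes' theorem:
P(F1) = 1/2, P(D|F1) = 3/50
P(F2) = 1/2, P(D|F2) = 2/25
P(D) = P(D|F1)P(F1) + P(D|F2)P(F2)
     = \frac{7}{100}
P(F1|D) = P(D|F1)P(F1) / P(D)
= \frac{3}{7}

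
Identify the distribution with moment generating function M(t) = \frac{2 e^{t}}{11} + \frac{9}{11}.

The MGF M(t) = \frac{2 e^{t}}{11} + \frac{9}{11} is the standard form for the Bernoulli distribution.
Comparing with the known MGF formula identifies: Bernoulli(p=2/11)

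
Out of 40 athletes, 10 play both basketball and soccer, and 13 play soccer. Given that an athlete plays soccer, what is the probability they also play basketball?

P(A ∩ B) = 10/40 = 1/4
P(B) = 13/40
P(A|B) = P(A ∩ B) / P(B) = (1/4) / (13/40) = 10/13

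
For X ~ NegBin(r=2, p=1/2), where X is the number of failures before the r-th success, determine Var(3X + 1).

For X ~ NegBin(r=2, p=1/2), where X is the number of failures before the r-th success:
Var(X) = 4
Var(3X + 1) = (3)² × Var(X) = 9 × 4 = 36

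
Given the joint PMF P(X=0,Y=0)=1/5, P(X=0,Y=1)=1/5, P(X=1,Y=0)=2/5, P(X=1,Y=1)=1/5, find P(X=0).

P(X=0) = P(X=0,Y=0) + P(X=0,Y=1)
= 1/5 + 1/5
= 2/5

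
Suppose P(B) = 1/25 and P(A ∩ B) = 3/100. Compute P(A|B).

P(A|B) = P(A ∩ B) / P(B)
= (3/100) / (1/25)
= 3/4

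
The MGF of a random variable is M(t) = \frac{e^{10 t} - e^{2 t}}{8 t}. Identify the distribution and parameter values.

The MGF M(t) = \frac{e^{10 t} - e^{2 t}}{8 t} is the standard form for the Uniform distribution.
Comparing with the known MGF formula identifies: Uniform(2, 10)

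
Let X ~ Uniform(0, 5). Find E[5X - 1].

For X ~ Uniform(0, 5):
E[X] = \frac{5}{2}
E[5X - 1] = 5 × E[X] - 1 = \frac{23}{2}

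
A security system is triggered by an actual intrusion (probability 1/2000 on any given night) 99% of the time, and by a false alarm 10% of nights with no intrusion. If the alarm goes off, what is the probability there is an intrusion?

Let D = the rare event, + = positive/flagged.
P(D) = 1/2000
P(+|D) = 99/100
P(+|D') = 10/100 = 1/10
P(+) = P(+|D)P(D) + P(+|D')P(D')
     = \frac{99}{100} × \frac{1}{2000} + \frac{1}{10} × \frac{1999}{2000}
     = \frac{20089}{200000}
P(D|+) = P(+|D)P(D)/P(+) = \frac{99}{20089}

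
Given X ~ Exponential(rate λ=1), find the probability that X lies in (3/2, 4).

P(3/2 < X < 4) = ∫_{3/2}^{4} f(x) dx
where f(x) = e^{- x}
= - \frac{1}{e^{4}} + e^{- \frac{3}{2}}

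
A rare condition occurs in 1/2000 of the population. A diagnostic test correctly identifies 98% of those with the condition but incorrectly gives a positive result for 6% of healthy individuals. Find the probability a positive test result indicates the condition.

Let D = the rare event, + = positive/flagged.
P(D) = 1/2000
P(+|D) = 98/100 = 49/50
P(+|D') = 6/100 = 3/50
P(+) = P(+|D)P(D) + P(+|D')P(D')
     = \frac{49}{50} × \frac{1}{2000} + \frac{3}{50} × \frac{1999}{2000}
     = \frac{3023}{50000}
P(D|+) = P(+|D)P(D)/P(+) = \frac{49}{6046}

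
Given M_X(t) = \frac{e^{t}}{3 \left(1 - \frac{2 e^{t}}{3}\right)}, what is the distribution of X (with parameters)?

The MGF M(t) = \frac{e^{t}}{3 \left(1 - \frac{2 e^{t}}{3}\right)} is the standard form for the Geometric distribution.
Comparing with the known MGF formula identifies: Geometric(p=1/3), X = trial number of first success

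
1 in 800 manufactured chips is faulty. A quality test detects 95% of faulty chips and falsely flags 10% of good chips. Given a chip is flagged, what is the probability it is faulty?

Let D = the rare event, + = positive/flagged.
P(D) = 1/800
P(+|D) = 95/100 = 19/20
P(+|D') = 10/100 = 1/10
P(+) = P(+|D)P(D) + P(+|D')P(D')
     = \frac{19}{20} × \frac{1}{800} + \frac{1}{10} × \frac{799}{800}
     = \frac{1617}{16000}
P(D|+) = P(+|D)P(D)/P(+) = \frac{19}{1617}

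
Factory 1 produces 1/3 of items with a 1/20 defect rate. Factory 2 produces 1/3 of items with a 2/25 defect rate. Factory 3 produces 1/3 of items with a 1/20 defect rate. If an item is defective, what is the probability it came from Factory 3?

Using Bayes' theorem:
P(F1) = 1/3, P(D|F1) = 1/20
P(F2) = 1/3, P(D|F2) = 2/25
P(F3) = 1/3, P(D|F3) = 1/20
P(D) = P(D|F1)P(F1) + P(D|F2)P(F2) + P(D|F3)P(F3)
     = \frac{3}{50}
P(F3|D) = P(D|F3)P(F3) / P(D)
= \frac{5}{18}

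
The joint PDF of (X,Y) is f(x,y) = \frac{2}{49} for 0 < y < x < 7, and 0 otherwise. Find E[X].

f_X(x) = ∫_0^x \frac{2}{49} dy = \frac{2 x}{49}
E[X] = ∫_0^7 x × (\frac{2 x}{49}) dx = \frac{14}{3}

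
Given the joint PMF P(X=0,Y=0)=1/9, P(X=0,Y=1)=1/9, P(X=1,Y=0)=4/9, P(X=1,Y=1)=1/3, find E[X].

First find marginal of X:
P(X=0) = 2/9
P(X=1) = 7/9
E[X] = 0 × 2/9 + 1 × 7/9 = 7/9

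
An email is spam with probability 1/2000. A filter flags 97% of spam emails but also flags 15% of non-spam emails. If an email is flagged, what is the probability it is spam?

Let D = the rare event, + = positive/flagged.
P(D) = 1/2000
P(+|D) = 97/100
P(+|D') = 15/100 = 3/20
P(+) = P(+|D)P(D) + P(+|D')P(D')
     = \frac{97}{100} × \frac{1}{2000} + \frac{3}{20} × \frac{1999}{2000}
     = \frac{15041}{100000}
P(D|+) = P(+|D)P(D)/P(+) = \frac{97}{30082}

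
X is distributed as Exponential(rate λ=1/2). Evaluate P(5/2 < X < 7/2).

P(5/2 < X < 7/2) = ∫_{5/2}^{7/2} f(x) dx
where f(x) = \frac{e^{- \frac{x}{2}}}{2}
= - \frac{1 - e^{\frac{1}{2}}}{e^{\frac{7}{4}}}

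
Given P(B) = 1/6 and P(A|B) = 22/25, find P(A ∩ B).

By definition, P(A|B) = P(A ∩ B) / P(B)
So P(A ∩ B) = P(A|B) × P(B)
= 22/25 × 1/6
= 11/75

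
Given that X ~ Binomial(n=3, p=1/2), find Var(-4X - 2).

For X ~ Binomial(n=3, p=1/2):
Var(X) = \frac{3}{4}
Var(-4X - 2) = (-4)² × Var(X) = 16 × \frac{3}{4} = 12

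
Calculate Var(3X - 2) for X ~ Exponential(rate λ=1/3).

For X ~ Exponential(rate λ=1/3):
Var(X) = 9
Var(3X - 2) = (3)² × Var(X) = 9 × 9 = 81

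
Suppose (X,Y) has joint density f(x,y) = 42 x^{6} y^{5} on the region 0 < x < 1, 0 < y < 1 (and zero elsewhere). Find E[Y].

E[Y] = ∫_0^1 ∫_0^1 y × f(x,y) dx dy
= \frac{6}{7}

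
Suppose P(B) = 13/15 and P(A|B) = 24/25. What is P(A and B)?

By definition, P(A|B) = P(A ∩ B) / P(B)
So P(A ∩ B) = P(A|B) × P(B)
= 24/25 × 13/15
= 104/125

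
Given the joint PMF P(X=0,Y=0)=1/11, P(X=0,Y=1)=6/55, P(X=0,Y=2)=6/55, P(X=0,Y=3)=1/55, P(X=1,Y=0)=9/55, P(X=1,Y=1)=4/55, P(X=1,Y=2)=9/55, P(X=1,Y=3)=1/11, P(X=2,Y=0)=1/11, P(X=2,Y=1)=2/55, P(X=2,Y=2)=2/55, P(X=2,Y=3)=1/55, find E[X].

First find marginal of X:
P(X=0) = 18/55
P(X=1) = 27/55
P(X=2) = 2/11
E[X] = 0 × 18/55 + 1 × 27/55 + 2 × 2/11 = 47/55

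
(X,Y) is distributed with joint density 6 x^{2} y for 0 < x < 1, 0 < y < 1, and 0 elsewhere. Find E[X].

E[X] = ∫_0^1 ∫_0^1 x × f(x,y) dy dx
= ∫_0^1 ∫_0^1 x × (6 x^{2} y) dy dx
= \frac{3}{4}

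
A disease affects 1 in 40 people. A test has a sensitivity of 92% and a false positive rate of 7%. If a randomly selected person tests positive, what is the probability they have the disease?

Let D = the rare event, + = positive/flagged.
P(D) = 1/40
P(+|D) = 92/100 = 23/25
P(+|D') = 7/100
P(+) = P(+|D)P(D) + P(+|D')P(D')
     = \frac{23}{25} × \frac{1}{40} + \frac{7}{100} × \frac{39}{40}
     = \frac{73}{800}
P(D|+) = P(+|D)P(D)/P(+) = \frac{92}{365}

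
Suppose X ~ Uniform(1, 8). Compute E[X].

For X ~ Uniform(1, 8), the expected value is:
E[X] = \frac{9}{2}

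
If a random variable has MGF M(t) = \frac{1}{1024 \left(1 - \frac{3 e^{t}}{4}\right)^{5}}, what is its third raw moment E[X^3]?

To find E[X^3], compute M^(3)(0):
M^(1)(t) = \frac{15 e^{t}}{4096 \left(1 - \frac{3 e^{t}}{4}\right)^{6}}
M^(2)(t) = \frac{15 e^{t}}{4096 \left(1 - \frac{3 e^{t}}{4}\right)^{6}} + \frac{135 e^{2 t}}{8192 \left(1 - \frac{3 e^{t}}{4}\right)^{7}}
M^(3)(t) = \frac{15 e^{t}}{4096 \left(1 - \frac{3 e^{t}}{4}\right)^{6}} + \frac{405 e^{2 t}}{8192 \left(1 - \frac{3 e^{t}}{4}\right)^{7}} + \frac{2835 e^{3 t}}{32768 \left(1 - \frac{3 e^{t}}{4}\right)^{8}}
M^(3)(0) = 6495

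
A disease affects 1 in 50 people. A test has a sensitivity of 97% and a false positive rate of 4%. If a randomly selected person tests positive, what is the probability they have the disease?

Let D = the rare event, + = positive/flagged.
P(D) = 1/50
P(+|D) = 97/100
P(+|D') = 4/100 = 1/25
P(+) = P(+|D)P(D) + P(+|D')P(D')
     = \frac{97}{100} × \frac{1}{50} + \frac{1}{25} × \frac{49}{50}
     = \frac{293}{5000}
P(D|+) = P(+|D)P(D)/P(+) = \frac{97}{293}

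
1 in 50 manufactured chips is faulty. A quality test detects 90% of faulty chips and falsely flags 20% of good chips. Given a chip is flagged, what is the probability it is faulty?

Let D = the rare event, + = positive/flagged.
P(D) = 1/50
P(+|D) = 90/100 = 9/10
P(+|D') = 20/100 = 1/5
P(+) = P(+|D)P(D) + P(+|D')P(D')
     = \frac{9}{10} × \frac{1}{50} + \frac{1}{5} × \frac{49}{50}
     = \frac{107}{500}
P(D|+) = P(+|D)P(D)/P(+) = \frac{9}{107}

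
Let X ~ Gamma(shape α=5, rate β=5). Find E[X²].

Using the identity E[X²] = Var(X) + (E[X])²:
E[X] = 1
Var(X) = \frac{1}{5}
E[X²] = \frac{1}{5} + (1)²
= \frac{6}{5}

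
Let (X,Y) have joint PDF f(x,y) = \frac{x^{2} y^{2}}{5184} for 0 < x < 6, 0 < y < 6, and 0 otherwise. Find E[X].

f_X(x) = ∫_0^6 \frac{x^{2} y^{2}}{5184} dy = \frac{x^{2}}{72}
E[X] = ∫_0^6 x × (\frac{x^{2}}{72}) dx = \frac{9}{2}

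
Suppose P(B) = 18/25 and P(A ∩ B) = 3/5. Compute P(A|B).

P(A|B) = P(A ∩ B) / P(B)
= (3/5) / (18/25)
= 5/6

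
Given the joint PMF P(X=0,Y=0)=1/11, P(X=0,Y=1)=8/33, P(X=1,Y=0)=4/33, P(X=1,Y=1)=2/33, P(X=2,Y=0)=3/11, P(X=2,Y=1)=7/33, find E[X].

First find marginal of X:
P(X=0) = 1/3
P(X=1) = 2/11
P(X=2) = 16/33
E[X] = 0 × 1/3 + 1 × 2/11 + 2 × 16/33 = 38/33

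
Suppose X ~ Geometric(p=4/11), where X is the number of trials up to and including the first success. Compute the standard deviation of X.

For X ~ Geometric(p=4/11), where X is the number of trials up to and including the first success:
Var(X) = \frac{77}{16}
SD(X) = √(Var(X)) = √(\frac{77}{16}) = \frac{\sqrt{77}}{4}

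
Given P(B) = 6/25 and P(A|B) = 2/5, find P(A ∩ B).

By definition, P(A|B) = P(A ∩ B) / P(B)
So P(A ∩ B) = P(A|B) × P(B)
= 2/5 × 6/25
= 12/125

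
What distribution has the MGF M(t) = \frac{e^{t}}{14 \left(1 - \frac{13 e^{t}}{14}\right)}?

The MGF M(t) = \frac{e^{t}}{14 \left(1 - \frac{13 e^{t}}{14}\right)} is the standard form for the Geometric distribution.
Comparing with the known MGF formula identifies: Geometric(p=1/14), X = trial number of first success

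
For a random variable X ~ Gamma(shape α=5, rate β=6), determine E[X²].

Using the identity E[X²] = Var(X) + (E[X])²:
E[X] = \frac{5}{6}
Var(X) = \frac{5}{36}
E[X²] = \frac{5}{36} + (\frac{5}{6})²
= \frac{5}{6}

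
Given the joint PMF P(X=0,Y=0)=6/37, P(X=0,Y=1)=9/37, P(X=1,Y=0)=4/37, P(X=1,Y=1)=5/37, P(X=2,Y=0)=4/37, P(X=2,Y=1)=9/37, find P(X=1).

P(X=1) = P(X=1,Y=0) + P(X=1,Y=1)
= 4/37 + 5/37
= 9/37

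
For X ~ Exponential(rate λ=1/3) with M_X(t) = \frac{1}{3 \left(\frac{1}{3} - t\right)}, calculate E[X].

To find E[X], compute M^(1)(0):
M^(1)(t) = \frac{1}{3 \left(\frac{1}{3} - t\right)^{2}}
M^(1)(0) = 3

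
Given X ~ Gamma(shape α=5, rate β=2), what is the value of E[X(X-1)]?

E[X(X-1)] = E[X² - X] = E[X²] - E[X]
E[X] = \frac{5}{2}
E[X²] = Var(X) + (E[X])² = \frac{5}{4} + (\frac{5}{2})² = \frac{15}{2}
E[X(X-1)] = \frac{15}{2} - \frac{5}{2} = 5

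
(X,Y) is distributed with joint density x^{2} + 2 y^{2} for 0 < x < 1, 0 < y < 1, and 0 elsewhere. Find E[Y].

E[Y] = ∫_0^1 ∫_0^1 y × f(x,y) dx dy
= \frac{2}{3}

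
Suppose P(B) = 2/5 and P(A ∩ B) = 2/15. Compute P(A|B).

P(A|B) = P(A ∩ B) / P(B)
= (2/15) / (2/5)
= 1/3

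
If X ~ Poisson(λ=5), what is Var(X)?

For X ~ Poisson(λ=5):
Var(X) = 5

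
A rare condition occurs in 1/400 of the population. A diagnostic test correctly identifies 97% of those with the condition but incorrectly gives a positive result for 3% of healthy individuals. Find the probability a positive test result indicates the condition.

Let D = the rare event, + = positive/flagged.
P(D) = 1/400
P(+|D) = 97/100
P(+|D') = 3/100
P(+) = P(+|D)P(D) + P(+|D')P(D')
     = \frac{97}{100} × \frac{1}{400} + \frac{3}{100} × \frac{399}{400}
     = \frac{647}{20000}
P(D|+) = P(+|D)P(D)/P(+) = \frac{97}{1294}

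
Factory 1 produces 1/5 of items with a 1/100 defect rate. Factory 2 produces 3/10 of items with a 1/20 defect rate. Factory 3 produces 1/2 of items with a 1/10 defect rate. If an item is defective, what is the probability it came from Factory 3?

Using Bayes' theorem:
P(F1) = 1/5, P(D|F1) = 1/100
P(F2) = 3/10, P(D|F2) = 1/20
P(F3) = 1/2, P(D|F3) = 1/10
P(D) = P(D|F1)P(F1) + P(D|F2)P(F2) + P(D|F3)P(F3)
     = \frac{67}{1000}
P(F3|D) = P(D|F3)P(F3) / P(D)
= \frac{50}{67}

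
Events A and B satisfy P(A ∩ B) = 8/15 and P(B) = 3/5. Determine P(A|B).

P(A|B) = P(A ∩ B) / P(B)
= (8/15) / (3/5)
= 8/9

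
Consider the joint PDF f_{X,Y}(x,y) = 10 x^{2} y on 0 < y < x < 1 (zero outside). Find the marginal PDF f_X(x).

f_X(x) = ∫_0^x 10 x^{2} y dy = 5 x^{4}
for 0 < x < 1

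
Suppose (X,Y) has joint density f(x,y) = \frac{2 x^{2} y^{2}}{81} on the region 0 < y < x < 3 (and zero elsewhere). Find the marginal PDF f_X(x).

f_X(x) = ∫_0^x \frac{2 x^{2} y^{2}}{81} dy = \frac{2 x^{5}}{243}
for 0 < x < 3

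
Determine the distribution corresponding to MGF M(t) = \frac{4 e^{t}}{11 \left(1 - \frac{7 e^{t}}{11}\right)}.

The MGF M(t) = \frac{4 e^{t}}{11 \left(1 - \frac{7 e^{t}}{11}\right)} is the standard form for the Geometric distribution.
Comparing with the known MGF formula identifies: Geometric(p=4/11), X = trial number of first success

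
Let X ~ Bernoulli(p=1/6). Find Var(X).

For X ~ Bernoulli(p=1/6):
Var(X) = \frac{5}{36}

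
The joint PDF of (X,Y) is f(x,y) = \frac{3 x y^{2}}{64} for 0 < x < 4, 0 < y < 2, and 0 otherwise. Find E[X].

f_X(x) = ∫_0^2 \frac{3 x y^{2}}{64} dy = \frac{x}{8}
E[X] = ∫_0^4 x × (\frac{x}{8}) dx = \frac{8}{3}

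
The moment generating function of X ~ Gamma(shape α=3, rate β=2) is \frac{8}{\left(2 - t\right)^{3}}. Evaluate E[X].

To find E[X], compute M^(1)(0):
M^(1)(t) = \frac{24}{\left(2 - t\right)^{4}}
M^(1)(0) = \frac{3}{2}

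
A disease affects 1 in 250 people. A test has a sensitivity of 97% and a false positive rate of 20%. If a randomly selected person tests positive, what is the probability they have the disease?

Let D = the rare event, + = positive/flagged.
P(D) = 1/250
P(+|D) = 97/100
P(+|D') = 20/100 = 1/5
P(+) = P(+|D)P(D) + P(+|D')P(D')
     = \frac{97}{100} × \frac{1}{250} + \frac{1}{5} × \frac{249}{250}
     = \frac{5077}{25000}
P(D|+) = P(+|D)P(D)/P(+) = \frac{97}{5077}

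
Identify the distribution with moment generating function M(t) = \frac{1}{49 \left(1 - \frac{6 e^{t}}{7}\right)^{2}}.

The MGF M(t) = \frac{1}{49 \left(1 - \frac{6 e^{t}}{7}\right)^{2}} is the standard form for the NegativeBinomial distribution.
Comparing with the known MGF formula identifies: NegBin(r=2, p=1/7), X = failures before r-th success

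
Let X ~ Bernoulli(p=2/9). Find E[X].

For X ~ Bernoulli(p=2/9), the expected value is:
E[X] = \frac{2}{9}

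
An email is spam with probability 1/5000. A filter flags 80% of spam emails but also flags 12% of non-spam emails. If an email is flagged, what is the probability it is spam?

Let D = the rare event, + = positive/flagged.
P(D) = 1/5000
P(+|D) = 80/100 = 4/5
P(+|D') = 12/100 = 3/25
P(+) = P(+|D)P(D) + P(+|D')P(D')
     = \frac{4}{5} × \frac{1}{5000} + \frac{3}{25} × \frac{4999}{5000}
     = \frac{15017}{125000}
P(D|+) = P(+|D)P(D)/P(+) = \frac{20}{15017}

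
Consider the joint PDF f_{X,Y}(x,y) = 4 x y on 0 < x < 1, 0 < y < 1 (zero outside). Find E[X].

E[X] = ∫_0^1 ∫_0^1 x × f(x,y) dy dx
= ∫_0^1 ∫_0^1 x × (4 x y) dy dx
= \frac{2}{3}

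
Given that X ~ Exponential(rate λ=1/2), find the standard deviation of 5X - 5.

For X ~ Exponential(rate λ=1/2):
Var(X) = 4
SD(X) = √(Var(X)) = √(4) = 2
SD(5X - 5) = |5| × SD(X) = 5 × 2 = 10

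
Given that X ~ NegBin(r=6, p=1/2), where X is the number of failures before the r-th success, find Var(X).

For X ~ NegBin(r=6, p=1/2), where X is the number of failures before the r-th success:
Var(X) = 12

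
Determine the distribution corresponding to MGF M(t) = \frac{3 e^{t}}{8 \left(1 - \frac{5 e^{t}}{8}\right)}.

The MGF M(t) = \frac{3 e^{t}}{8 \left(1 - \frac{5 e^{t}}{8}\right)} is the standard form for the Geometric distribution.
Comparing with the known MGF formula identifies: Geometric(p=3/8), X = trial number of first success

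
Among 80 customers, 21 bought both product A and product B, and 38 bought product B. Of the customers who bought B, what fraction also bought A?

P(A ∩ B) = 21/80
P(B) = 38/80 = 19/40
P(A|B) = P(A ∩ B) / P(B) = (21/80) / (19/40) = 21/38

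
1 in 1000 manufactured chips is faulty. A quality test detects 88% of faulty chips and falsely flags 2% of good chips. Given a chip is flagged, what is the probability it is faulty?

Let D = the rare event, + = positive/flagged.
P(D) = 1/1000
P(+|D) = 88/100 = 22/25
P(+|D') = 2/100 = 1/50
P(+) = P(+|D)P(D) + P(+|D')P(D')
     = \frac{22}{25} × \frac{1}{1000} + \frac{1}{50} × \frac{999}{1000}
     = \frac{1043}{50000}
P(D|+) = P(+|D)P(D)/P(+) = \frac{44}{1043}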